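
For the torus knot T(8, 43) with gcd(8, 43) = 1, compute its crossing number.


For a torus knot T(p, q) with gcd(p,q)=1,
the crossing number is min(p*(q-1), q*(p-1)).
p*(q-1) = 8*42 = 336
q*(p-1) = 43*7 = 301
min(336, 301) = 301

301


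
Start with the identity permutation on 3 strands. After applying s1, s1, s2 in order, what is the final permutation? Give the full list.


Starting with identity [1, 2, 3].
Apply generators in sequence:
  After s1: [2, 1, 3]
  After s1: [1, 2, 3]
  After s2: [1, 3, 2]
Final permutation: [1, 3, 2]

[1, 3, 2]


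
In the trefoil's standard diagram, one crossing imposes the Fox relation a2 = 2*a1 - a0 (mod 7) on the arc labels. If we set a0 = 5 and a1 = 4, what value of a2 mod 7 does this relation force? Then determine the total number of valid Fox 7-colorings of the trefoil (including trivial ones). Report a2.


Step 1: Apply the given crossing relation 2*a1 - a0 - a2 = 0 (mod 7).
  a2 = 2*a1 - a0 mod 7
  a2 = 2*4 - 5 mod 7
  a2 = 8 - 5 mod 7
  a2 = 3 mod 7 = 3
Step 2: The trefoil has determinant 3.
  Number of Fox p-colorings (p prime) is p^2 if p = 3, else p.
  Since 7 does not divide 3, only trivial (constant) colorings exist.
  (So the trial a0 = 5, a1 = 4 with a0 != a1 does NOT extend to a valid coloring of the whole trefoil: the other two crossing relations require 3*(a1 - a0) = 0 (mod 7), which fails.)
  Total colorings = 7
Step 3: a2 = 3, total Fox 7-colorings = 7

3


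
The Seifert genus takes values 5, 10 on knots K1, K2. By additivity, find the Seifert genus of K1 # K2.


The Seifert genus is additive under connected sum.
Seifert genus(K1 # K2) = (5) + (10)
= 15

15


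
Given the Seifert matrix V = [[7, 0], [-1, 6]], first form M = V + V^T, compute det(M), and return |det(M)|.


Step 1: Form V + V^T where V = [[7, 0], [-1, 6]]
  V^T = [[7, -1], [0, 6]]
  V + V^T = [[14, -1], [-1, 12]]
Step 2: det(V + V^T) = 14*12 - (-1)*(-1)
  = 168 - 1 = 167
Step 3: Knot determinant = |det(V + V^T)| = |167| = 167

167


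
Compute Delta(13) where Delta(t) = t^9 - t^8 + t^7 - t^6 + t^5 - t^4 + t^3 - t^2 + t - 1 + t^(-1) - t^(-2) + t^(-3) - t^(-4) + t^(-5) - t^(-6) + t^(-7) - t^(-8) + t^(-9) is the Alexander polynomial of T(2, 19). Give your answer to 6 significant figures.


Substituting t = 13 into Delta(t) = t^9 - t^8 + t^7 - t^6 + t^5 - t^4 + t^3 - t^2 + t - 1 + t^(-1) - t^(-2) + t^(-3) - t^(-4) + t^(-5) - t^(-6) + t^(-7) - t^(-8) + t^(-9):
Term values: (10604499373) + (-815730721) + (62748517) + (-4826809) + (371293) + (-28561) + (2197) + (-169) + (13) + (-1) + (0.0769231) + (-0.00591716) + (0.000455166) + (-3.50128e-05) + (2.69329e-06) + (-2.07176e-07) + (1.59366e-08) + (-1.22589e-09) + (9.42996e-11)
Sum = 9847035132
Rounded to 6 significant figures: 9.84704e+09

9.84704e+09


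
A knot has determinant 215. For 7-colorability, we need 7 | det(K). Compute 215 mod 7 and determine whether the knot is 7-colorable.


Step 1: A knot is p-colorable if and only if p divides its determinant.
Step 2: Compute 215 mod 7.
215 = 30 * 7 + 5
Step 3: 215 mod 7 = 5
Step 4: The knot is 7-colorable: no

5


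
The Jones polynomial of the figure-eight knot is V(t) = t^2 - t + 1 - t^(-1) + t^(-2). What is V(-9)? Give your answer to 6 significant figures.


Substituting t = -9 into V(t) = t^2 - t + 1 - t^(-1) + t^(-2):
  (+)t^(2) = 81
  (-)t^(1) = 9
  (+)t^(0) = 1
  (-)t^(-1) = 0.111111
  (+)t^(-2) = 0.0123457
Sum = (81) + (9) + (1) + (0.111111) + (0.0123457)
= 91.12345679
Rounded to 6 significant figures: 91.1235

91.1235


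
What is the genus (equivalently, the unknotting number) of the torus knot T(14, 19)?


For a torus knot T(p,q), both the unknotting number and genus equal (p-1)(q-1)/2.
= (14-1)(19-1)/2
= 13*18/2
= 234/2 = 117

117


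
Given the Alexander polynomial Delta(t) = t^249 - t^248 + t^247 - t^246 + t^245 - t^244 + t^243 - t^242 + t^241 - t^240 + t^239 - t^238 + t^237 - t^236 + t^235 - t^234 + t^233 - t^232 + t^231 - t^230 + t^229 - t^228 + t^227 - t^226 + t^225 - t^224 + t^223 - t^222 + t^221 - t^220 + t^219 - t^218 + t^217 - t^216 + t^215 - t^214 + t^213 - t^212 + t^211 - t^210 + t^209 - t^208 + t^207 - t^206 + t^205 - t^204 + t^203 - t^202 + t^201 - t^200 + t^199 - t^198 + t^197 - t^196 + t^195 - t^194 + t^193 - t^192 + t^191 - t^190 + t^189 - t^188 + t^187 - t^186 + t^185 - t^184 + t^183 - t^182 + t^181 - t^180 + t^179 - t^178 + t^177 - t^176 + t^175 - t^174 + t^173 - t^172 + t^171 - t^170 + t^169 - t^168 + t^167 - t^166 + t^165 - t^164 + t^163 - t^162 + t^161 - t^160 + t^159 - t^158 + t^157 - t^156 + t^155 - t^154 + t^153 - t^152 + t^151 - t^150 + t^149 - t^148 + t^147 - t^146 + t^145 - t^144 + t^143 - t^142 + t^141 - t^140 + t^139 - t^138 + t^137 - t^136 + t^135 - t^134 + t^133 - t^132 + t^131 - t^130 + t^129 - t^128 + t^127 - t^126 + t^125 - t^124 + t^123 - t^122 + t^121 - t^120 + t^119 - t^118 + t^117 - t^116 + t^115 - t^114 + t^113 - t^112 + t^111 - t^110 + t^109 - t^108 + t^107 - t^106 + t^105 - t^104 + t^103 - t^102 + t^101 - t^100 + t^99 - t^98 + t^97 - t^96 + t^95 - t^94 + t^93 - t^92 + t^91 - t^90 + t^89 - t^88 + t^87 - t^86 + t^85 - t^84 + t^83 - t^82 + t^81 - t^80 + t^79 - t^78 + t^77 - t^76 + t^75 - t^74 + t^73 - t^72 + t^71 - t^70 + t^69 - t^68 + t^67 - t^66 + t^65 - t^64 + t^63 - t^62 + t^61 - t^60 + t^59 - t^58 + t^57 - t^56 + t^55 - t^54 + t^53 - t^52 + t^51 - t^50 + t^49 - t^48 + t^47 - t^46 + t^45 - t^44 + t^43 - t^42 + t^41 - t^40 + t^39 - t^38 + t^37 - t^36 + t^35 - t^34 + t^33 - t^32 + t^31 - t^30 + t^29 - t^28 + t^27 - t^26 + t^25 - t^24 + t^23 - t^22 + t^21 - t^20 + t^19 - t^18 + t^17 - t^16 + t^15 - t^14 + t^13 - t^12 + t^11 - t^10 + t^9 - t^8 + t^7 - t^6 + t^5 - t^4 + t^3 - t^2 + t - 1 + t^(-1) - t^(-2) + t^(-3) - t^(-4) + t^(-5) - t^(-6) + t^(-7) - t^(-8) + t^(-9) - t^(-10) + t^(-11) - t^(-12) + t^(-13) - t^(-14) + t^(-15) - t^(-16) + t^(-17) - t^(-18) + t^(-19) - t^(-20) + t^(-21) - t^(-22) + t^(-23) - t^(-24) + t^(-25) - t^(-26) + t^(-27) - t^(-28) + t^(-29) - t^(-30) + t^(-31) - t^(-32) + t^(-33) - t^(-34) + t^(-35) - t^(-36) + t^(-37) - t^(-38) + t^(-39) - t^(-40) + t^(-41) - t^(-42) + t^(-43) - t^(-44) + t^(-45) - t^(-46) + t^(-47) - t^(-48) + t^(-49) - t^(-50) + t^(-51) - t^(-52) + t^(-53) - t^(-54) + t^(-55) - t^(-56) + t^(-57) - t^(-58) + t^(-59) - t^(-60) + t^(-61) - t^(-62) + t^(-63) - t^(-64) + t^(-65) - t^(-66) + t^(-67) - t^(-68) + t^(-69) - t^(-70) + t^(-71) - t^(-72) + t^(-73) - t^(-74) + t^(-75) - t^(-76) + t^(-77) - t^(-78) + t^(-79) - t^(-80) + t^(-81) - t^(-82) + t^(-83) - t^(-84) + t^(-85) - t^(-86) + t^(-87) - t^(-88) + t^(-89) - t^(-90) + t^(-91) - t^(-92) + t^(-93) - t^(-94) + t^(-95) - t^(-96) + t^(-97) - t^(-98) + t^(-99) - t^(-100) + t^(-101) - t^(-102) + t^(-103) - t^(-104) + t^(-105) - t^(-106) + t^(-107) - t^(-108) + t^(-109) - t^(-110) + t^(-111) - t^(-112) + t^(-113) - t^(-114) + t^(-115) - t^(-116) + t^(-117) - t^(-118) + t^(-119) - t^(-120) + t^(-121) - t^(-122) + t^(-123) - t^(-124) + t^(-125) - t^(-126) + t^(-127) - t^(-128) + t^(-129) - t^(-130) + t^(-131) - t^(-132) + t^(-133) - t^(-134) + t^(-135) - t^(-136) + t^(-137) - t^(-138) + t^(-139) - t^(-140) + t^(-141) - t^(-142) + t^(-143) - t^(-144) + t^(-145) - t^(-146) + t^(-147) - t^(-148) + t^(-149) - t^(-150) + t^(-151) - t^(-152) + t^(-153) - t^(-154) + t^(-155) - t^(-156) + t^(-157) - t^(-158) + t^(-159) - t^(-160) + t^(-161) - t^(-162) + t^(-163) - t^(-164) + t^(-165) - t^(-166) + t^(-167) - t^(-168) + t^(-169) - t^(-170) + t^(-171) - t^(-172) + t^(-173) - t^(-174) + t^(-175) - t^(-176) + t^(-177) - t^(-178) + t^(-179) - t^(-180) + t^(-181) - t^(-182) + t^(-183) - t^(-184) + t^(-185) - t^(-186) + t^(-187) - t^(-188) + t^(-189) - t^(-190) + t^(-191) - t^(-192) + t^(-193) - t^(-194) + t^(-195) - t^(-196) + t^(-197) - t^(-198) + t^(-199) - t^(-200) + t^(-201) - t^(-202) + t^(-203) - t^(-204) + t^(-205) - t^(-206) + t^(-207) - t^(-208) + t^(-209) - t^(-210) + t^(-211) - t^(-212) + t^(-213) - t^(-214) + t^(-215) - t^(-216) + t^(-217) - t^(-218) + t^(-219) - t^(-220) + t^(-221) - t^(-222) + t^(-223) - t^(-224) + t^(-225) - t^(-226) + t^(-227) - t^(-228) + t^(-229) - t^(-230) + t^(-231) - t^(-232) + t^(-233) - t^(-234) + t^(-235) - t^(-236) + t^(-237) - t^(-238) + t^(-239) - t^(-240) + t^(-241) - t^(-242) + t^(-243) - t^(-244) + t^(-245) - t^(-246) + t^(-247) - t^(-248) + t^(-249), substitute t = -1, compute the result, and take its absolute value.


Step 1: The polynomial has 499 terms with alternating signs, exponents from 249 down to -249.
Step 2: Substitute t = -1. The i-th term has coefficient (-1)^i and exponent (m-i),
  so its value is (-1)^i * (-1)^(m-i) = (-1)^m = -1 for every i.
Step 3: All 499 terms equal -1, so Delta(-1) = 499 * (-1) = -499
Step 4: |Delta(-1)| = 499

499


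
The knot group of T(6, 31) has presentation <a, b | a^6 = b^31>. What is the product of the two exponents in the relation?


The relation is a^6 = b^31.
Product of exponents = 6 * 31
= 186

186


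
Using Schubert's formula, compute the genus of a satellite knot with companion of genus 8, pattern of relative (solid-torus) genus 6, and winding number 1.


Schubert: g(satellite) = g_rel(pattern) + |winding| * g(companion),
where g_rel(pattern) is the genus of the pattern relative to the solid torus.
= 6 + 1 * 8
= 6 + 8 = 14

14


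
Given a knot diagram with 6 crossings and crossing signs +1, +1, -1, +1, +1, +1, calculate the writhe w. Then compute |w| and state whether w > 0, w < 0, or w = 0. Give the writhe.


Step 1: Count positive crossings (+1).
Positive crossings: 5
Step 2: Count negative crossings (-1).
Negative crossings: 1
Step 3: Writhe = (positive) - (negative)
w = 5 - 1 = 4
Step 4: |w| = 4, and w is positive

4


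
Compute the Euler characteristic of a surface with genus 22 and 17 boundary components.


chi = 2 - 2g - b
= 2 - 2*22 - 17
= 2 - 44 - 17 = -59

-59


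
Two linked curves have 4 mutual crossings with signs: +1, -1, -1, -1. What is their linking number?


Step 1: Count positive crossings: 1
Step 2: Count negative crossings: 3
Step 3: Sum of signs = 1 - 3 = -2
Step 4: Linking number = sum/2 = -2/2 = -1

-1


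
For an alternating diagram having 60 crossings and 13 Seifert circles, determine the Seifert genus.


For alternating knots, g = (c - s + 1)/2.
= (60 - 13 + 1)/2
= 48/2 = 24

24


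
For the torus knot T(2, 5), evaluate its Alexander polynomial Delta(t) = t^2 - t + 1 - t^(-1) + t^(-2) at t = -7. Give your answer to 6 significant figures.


Substituting t = -7 into Delta(t) = t^2 - t + 1 - t^(-1) + t^(-2):
Term values: (49) + (7) + (1) + (0.142857) + (0.0204082)
Sum = 57.16326531
Rounded to 6 significant figures: 57.1633

57.1633


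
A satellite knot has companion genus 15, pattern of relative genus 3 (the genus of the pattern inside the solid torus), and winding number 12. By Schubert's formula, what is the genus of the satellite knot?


Schubert: g(satellite) = g_rel(pattern) + |winding| * g(companion),
where g_rel(pattern) is the genus of the pattern relative to the solid torus.
= 3 + 12 * 15
= 3 + 180 = 183

183


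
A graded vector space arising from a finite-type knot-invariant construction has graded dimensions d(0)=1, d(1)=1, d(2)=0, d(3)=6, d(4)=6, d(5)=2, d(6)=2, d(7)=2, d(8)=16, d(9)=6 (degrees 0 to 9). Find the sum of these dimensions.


Total dimension = d(0) + d(1) + ... + d(9)
= 1 + 1 + 0 + 6 + 6 + 2 + 2 + 2 + 16 + 6
= 42

42


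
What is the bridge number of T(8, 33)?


The bridge number of T(p,q) is min(p,q).
min(8, 33) = 8

8


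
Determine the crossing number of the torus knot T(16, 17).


For a torus knot T(p, q) with gcd(p,q)=1,
the crossing number is min(p*(q-1), q*(p-1)).
p*(q-1) = 16*16 = 256
q*(p-1) = 17*15 = 255
min(256, 255) = 255

255


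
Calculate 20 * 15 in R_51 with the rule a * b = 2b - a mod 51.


20 * 15 = 2*15 - 20 mod 51
= 30 - 20 mod 51
= 10 mod 51 = 10

10


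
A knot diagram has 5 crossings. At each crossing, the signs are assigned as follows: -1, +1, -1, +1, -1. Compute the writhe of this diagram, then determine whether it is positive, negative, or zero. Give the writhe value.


Step 1: Count positive crossings (+1).
Positive crossings: 2
Step 2: Count negative crossings (-1).
Negative crossings: 3
Step 3: Writhe = (positive) - (negative)
w = 2 - 3 = -1
Step 4: |w| = 1, and w is negative

-1


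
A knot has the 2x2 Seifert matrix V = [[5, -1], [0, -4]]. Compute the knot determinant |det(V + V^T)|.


Step 1: Form V + V^T where V = [[5, -1], [0, -4]]
  V^T = [[5, 0], [-1, -4]]
  V + V^T = [[10, -1], [-1, -8]]
Step 2: det(V + V^T) = 10*(-8) - (-1)*(-1)
  = -80 - 1 = -81
Step 3: Knot determinant = |det(V + V^T)| = |-81| = 81

81


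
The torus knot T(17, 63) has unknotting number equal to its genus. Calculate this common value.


For a torus knot T(p,q), both the unknotting number and genus equal (p-1)(q-1)/2.
= (17-1)(63-1)/2
= 16*62/2
= 992/2 = 496

496


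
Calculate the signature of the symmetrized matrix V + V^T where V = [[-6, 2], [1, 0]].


Step 1: V + V^T = [[-12, 3], [3, 0]]
Step 2: trace = -12, det = -9
Step 3: Discriminant = (-12)^2 - 4*(-9) = 180
Step 4: Eigenvalues: 0.708204, -12.7082
Step 5: Signature = (# positive eigenvalues) - (# negative eigenvalues) = 0

0


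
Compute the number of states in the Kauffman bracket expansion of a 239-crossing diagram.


Each crossing contributes 2 choices (A-smoothing or B-smoothing).
Total states = 2^239 = 883423532389192164791648750371459257913741948437809479060803100646309888

883423532389192164791648750371459257913741948437809479060803100646309888


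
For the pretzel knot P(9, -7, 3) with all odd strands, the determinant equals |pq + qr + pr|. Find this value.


Step 1: Compute pq + qr + pr.
pq = 9*(-7) = -63
qr = (-7)*3 = -21
pr = 9*3 = 27
pq + qr + pr = -63 + (-21) + 27 = -57
Step 2: Take absolute value.
det(P(9,-7,3)) = |-57| = 57

57


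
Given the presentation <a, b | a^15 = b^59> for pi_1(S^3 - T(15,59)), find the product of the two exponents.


The relation is a^15 = b^59.
Product of exponents = 15 * 59
= 885

885


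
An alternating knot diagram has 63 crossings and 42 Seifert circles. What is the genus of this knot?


For alternating knots, g = (c - s + 1)/2.
= (63 - 42 + 1)/2
= 22/2 = 11

11


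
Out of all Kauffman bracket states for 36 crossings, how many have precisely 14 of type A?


We choose which 14 of 36 crossings get A-smoothings.
C(36, 14) = 36! / (14! * 22!)
= 3796297200

3796297200


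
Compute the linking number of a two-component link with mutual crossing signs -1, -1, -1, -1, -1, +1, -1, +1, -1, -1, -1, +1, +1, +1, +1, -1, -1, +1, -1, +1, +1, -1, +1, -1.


Step 1: Count positive crossings: 10
Step 2: Count negative crossings: 14
Step 3: Sum of signs = 10 - 14 = -4
Step 4: Linking number = sum/2 = -4/2 = -2

-2


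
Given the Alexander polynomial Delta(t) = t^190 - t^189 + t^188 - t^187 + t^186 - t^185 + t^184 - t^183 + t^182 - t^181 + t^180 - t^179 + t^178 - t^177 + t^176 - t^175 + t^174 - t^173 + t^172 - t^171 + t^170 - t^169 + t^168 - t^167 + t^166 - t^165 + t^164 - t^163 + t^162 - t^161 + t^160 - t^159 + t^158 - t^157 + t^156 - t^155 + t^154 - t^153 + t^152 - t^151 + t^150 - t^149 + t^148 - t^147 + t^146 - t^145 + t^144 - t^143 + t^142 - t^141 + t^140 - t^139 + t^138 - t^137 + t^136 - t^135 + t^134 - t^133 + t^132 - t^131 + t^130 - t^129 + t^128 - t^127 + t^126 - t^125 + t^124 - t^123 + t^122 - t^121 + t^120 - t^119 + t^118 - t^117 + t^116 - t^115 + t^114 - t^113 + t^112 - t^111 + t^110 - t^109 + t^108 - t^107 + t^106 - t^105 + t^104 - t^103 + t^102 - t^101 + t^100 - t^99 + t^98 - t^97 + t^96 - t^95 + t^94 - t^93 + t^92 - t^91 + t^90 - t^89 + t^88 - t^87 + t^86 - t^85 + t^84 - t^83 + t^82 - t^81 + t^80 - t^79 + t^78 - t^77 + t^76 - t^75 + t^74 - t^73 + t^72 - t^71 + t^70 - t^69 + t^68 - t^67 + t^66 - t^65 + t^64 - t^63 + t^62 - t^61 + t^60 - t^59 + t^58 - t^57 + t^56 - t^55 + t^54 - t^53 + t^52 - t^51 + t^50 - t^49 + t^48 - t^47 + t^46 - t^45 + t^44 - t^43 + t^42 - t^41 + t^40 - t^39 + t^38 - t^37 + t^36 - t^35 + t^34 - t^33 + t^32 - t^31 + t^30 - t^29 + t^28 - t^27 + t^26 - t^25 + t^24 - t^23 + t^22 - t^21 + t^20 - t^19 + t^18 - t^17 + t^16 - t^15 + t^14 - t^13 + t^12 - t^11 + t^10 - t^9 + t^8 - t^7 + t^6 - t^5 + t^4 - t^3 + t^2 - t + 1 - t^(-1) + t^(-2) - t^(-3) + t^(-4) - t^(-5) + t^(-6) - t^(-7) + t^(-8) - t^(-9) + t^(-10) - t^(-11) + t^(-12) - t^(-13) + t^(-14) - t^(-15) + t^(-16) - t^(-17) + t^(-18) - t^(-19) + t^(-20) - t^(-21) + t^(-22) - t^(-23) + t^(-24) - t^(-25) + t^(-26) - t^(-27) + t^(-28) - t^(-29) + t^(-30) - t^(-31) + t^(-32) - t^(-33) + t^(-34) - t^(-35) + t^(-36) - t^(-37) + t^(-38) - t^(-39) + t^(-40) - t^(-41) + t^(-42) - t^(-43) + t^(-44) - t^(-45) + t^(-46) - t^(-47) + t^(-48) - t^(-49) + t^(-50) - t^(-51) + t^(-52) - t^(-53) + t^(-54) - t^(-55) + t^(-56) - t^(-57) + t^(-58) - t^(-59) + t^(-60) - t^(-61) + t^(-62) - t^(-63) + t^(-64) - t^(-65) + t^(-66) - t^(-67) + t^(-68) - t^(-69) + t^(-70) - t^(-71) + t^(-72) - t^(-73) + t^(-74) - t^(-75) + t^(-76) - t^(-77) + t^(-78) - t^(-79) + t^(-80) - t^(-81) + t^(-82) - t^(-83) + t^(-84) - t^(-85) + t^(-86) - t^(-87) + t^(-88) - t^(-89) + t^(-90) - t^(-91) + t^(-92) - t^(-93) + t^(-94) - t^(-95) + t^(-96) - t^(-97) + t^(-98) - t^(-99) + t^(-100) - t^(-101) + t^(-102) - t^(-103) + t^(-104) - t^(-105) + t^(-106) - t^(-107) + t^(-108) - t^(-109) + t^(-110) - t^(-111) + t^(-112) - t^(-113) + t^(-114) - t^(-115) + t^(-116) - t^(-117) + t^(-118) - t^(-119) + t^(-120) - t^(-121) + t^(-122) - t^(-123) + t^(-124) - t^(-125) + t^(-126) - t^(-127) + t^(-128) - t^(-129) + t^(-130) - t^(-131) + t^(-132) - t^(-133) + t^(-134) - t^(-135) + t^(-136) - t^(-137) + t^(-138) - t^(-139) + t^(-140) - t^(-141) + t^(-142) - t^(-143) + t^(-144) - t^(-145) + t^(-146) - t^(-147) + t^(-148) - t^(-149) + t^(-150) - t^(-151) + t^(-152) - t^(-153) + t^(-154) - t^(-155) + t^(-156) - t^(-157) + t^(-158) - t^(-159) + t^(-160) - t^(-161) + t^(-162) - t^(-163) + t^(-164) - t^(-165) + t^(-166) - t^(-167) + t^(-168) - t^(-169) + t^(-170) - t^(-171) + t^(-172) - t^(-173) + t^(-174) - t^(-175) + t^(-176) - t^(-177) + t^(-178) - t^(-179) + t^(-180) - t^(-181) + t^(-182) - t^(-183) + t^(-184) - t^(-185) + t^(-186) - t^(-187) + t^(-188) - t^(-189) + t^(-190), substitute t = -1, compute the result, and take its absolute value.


Step 1: The polynomial has 381 terms with alternating signs, exponents from 190 down to -190.
Step 2: Substitute t = -1. The i-th term has coefficient (-1)^i and exponent (m-i),
  so its value is (-1)^i * (-1)^(m-i) = (-1)^m = 1 for every i.
Step 3: All 381 terms equal 1, so Delta(-1) = 381 * (1) = 381
Step 4: |Delta(-1)| = 381

381


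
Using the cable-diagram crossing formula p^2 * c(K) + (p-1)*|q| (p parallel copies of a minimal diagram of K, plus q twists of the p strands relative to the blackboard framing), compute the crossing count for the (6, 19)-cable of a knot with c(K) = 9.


Step 1: Each of the c(K) crossings of the companion diagram becomes p*p = p^2 crossings among the p parallel strands, and each of the |q| twists s_1 s_2 ... s_(p-1) adds (p-1) crossings.
  Crossings = p^2 * c(K) + (p-1)*|q|
Step 2: = 6^2 * 9 + (6-1)*19
Step 3: = 36*9 + 5*19
Step 4: = 324 + 95 = 419

419


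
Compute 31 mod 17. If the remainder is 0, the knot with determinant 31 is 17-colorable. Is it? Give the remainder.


Step 1: A knot is p-colorable if and only if p divides its determinant.
Step 2: Compute 31 mod 17.
31 = 1 * 17 + 14
Step 3: 31 mod 17 = 14
Step 4: The knot is 17-colorable: no

14


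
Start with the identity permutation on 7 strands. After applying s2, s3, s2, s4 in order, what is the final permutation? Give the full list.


Starting with identity [1, 2, 3, 4, 5, 6, 7].
Apply generators in sequence:
  After s2: [1, 3, 2, 4, 5, 6, 7]
  After s3: [1, 3, 4, 2, 5, 6, 7]
  After s2: [1, 4, 3, 2, 5, 6, 7]
  After s4: [1, 4, 3, 5, 2, 6, 7]
Final permutation: [1, 4, 3, 5, 2, 6, 7]

[1, 4, 3, 5, 2, 6, 7]


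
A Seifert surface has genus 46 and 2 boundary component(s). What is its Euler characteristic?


chi = 2 - 2g - b
= 2 - 2*46 - 2
= 2 - 92 - 2 = -92

-92


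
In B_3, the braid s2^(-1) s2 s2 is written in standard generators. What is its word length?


The word length counts the number of generators (including inverses).
Listing each generator: s2^(-1), s2, s2
There are 3 generators in this braid word.

3


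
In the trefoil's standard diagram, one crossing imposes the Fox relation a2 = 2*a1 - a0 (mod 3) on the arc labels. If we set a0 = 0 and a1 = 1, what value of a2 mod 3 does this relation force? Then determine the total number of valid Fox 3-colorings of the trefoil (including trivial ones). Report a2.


Step 1: Apply the given crossing relation 2*a1 - a0 - a2 = 0 (mod 3).
  a2 = 2*a1 - a0 mod 3
  a2 = 2*1 - 0 mod 3
  a2 = 2 - 0 mod 3
  a2 = 2 mod 3 = 2
Step 2: The trefoil has determinant 3.
  Number of Fox p-colorings (p prime) is p^2 if p = 3, else p.
  Since p = 3 divides det = 3, the trefoil is 3-colorable.
  (Indeed for p = 3 any choice of a0, a1 extends to a valid coloring; the trial (a0, a1, a2) = (0, 1, 2) satisfies all three crossing relations.)
  Total colorings = 3^2 = 9
Step 3: a2 = 2, total Fox 3-colorings = 9

2


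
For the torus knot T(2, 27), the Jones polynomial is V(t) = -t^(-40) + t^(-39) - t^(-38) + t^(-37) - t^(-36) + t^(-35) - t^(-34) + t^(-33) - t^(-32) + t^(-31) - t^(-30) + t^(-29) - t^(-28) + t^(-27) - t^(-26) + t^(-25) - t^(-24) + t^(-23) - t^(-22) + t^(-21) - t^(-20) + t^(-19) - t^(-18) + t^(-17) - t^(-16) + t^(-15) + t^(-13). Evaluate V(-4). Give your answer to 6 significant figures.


Substituting t = -4 into V(t) = -t^(-40) + t^(-39) - t^(-38) + t^(-37) - t^(-36) + t^(-35) - t^(-34) + t^(-33) - t^(-32) + t^(-31) - t^(-30) + t^(-29) - t^(-28) + t^(-27) - t^(-26) + t^(-25) - t^(-24) + t^(-23) - t^(-22) + t^(-21) - t^(-20) + t^(-19) - t^(-18) + t^(-17) - t^(-16) + t^(-15) + t^(-13):
  (-)t^(-40) = -8.27181e-25
  (+)t^(-39) = -3.30872e-24
  (-)t^(-38) = -1.32349e-23
  (+)t^(-37) = -5.29396e-23
  (-)t^(-36) = -2.11758e-22
  (+)t^(-35) = -8.47033e-22
  (-)t^(-34) = -3.38813e-21
  (+)t^(-33) = -1.35525e-20
  (-)t^(-32) = -5.42101e-20
  (+)t^(-31) = -2.1684e-19
  (-)t^(-30) = -8.67362e-19
  (+)t^(-29) = -3.46945e-18
  (-)t^(-28) = -1.38778e-17
  (+)t^(-27) = -5.55112e-17
  (-)t^(-26) = -2.22045e-16
  (+)t^(-25) = -8.88178e-16
  (-)t^(-24) = -3.55271e-15
  (+)t^(-23) = -1.42109e-14
  (-)t^(-22) = -5.68434e-14
  (+)t^(-21) = -2.27374e-13
  (-)t^(-20) = -9.09495e-13
  (+)t^(-19) = -3.63798e-12
  (-)t^(-18) = -1.45519e-11
  (+)t^(-17) = -5.82077e-11
  (-)t^(-16) = -2.32831e-10
  (+)t^(-15) = -9.31323e-10
  (+)t^(-13) = -1.49012e-08
Sum = (-8.27181e-25) + (-3.30872e-24) + (-1.32349e-23) + (-5.29396e-23) + (-2.11758e-22) + (-8.47033e-22) + (-3.38813e-21) + (-1.35525e-20) + (-5.42101e-20) + (-2.1684e-19) + (-8.67362e-19) + (-3.46945e-18) + (-1.38778e-17) + (-5.55112e-17) + (-2.22045e-16) + (-8.88178e-16) + (-3.55271e-15) + (-1.42109e-14) + (-5.68434e-14) + (-2.27374e-13) + (-9.09495e-13) + (-3.63798e-12) + (-1.45519e-11) + (-5.82077e-11) + (-2.32831e-10) + (-9.31323e-10) + (-1.49012e-08)
= -1.614292463e-08
Rounded to 6 significant figures: -1.61429e-08

-1.61429e-08


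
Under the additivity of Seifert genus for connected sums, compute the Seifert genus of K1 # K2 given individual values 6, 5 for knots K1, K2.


The Seifert genus is additive under connected sum.
Seifert genus(K1 # K2) = (6) + (5)
= 11

11


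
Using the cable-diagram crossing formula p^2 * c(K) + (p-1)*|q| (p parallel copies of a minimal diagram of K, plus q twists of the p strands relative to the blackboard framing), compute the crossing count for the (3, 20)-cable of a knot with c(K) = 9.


Step 1: Each of the c(K) crossings of the companion diagram becomes p*p = p^2 crossings among the p parallel strands, and each of the |q| twists s_1 s_2 ... s_(p-1) adds (p-1) crossings.
  Crossings = p^2 * c(K) + (p-1)*|q|
Step 2: = 3^2 * 9 + (3-1)*20
Step 3: = 9*9 + 2*20
Step 4: = 81 + 40 = 121

121


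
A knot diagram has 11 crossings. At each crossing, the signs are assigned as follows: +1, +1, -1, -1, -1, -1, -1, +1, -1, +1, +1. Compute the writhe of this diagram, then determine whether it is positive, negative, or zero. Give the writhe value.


Step 1: Count positive crossings (+1).
Positive crossings: 5
Step 2: Count negative crossings (-1).
Negative crossings: 6
Step 3: Writhe = (positive) - (negative)
w = 5 - 6 = -1
Step 4: |w| = 1, and w is negative

-1


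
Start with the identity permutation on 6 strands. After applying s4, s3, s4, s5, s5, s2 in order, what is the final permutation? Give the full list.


Starting with identity [1, 2, 3, 4, 5, 6].
Apply generators in sequence:
  After s4: [1, 2, 3, 5, 4, 6]
  After s3: [1, 2, 5, 3, 4, 6]
  After s4: [1, 2, 5, 4, 3, 6]
  After s5: [1, 2, 5, 4, 6, 3]
  After s5: [1, 2, 5, 4, 3, 6]
  After s2: [1, 5, 2, 4, 3, 6]
Final permutation: [1, 5, 2, 4, 3, 6]

[1, 5, 2, 4, 3, 6]


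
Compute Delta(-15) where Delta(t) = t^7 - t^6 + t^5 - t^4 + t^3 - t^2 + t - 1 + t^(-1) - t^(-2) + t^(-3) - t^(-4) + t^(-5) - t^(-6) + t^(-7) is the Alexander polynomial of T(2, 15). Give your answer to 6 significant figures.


Substituting t = -15 into Delta(t) = t^7 - t^6 + t^5 - t^4 + t^3 - t^2 + t - 1 + t^(-1) - t^(-2) + t^(-3) - t^(-4) + t^(-5) - t^(-6) + t^(-7):
Term values: (-170859375) + (-11390625) + (-759375) + (-50625) + (-3375) + (-225) + (-15) + (-1) + (-0.0666667) + (-0.00444444) + (-0.000296296) + (-1.97531e-05) + (-1.31687e-06) + (-8.77915e-08) + (-5.85277e-09)
Sum = -183063616.1
Rounded to 6 significant figures: -1.83064e+08

-1.83064e+08


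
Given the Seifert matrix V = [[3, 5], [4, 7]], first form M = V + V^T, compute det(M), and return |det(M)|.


Step 1: Form V + V^T where V = [[3, 5], [4, 7]]
  V^T = [[3, 4], [5, 7]]
  V + V^T = [[6, 9], [9, 14]]
Step 2: det(V + V^T) = 6*14 - 9*9
  = 84 - 81 = 3
Step 3: Knot determinant = |det(V + V^T)| = |3| = 3

3


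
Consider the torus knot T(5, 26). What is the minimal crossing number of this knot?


For a torus knot T(p, q) with gcd(p,q)=1,
the crossing number is min(p*(q-1), q*(p-1)).
p*(q-1) = 5*25 = 125
q*(p-1) = 26*4 = 104
min(125, 104) = 104

104


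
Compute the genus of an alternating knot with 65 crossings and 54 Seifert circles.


For alternating knots, g = (c - s + 1)/2.
= (65 - 54 + 1)/2
= 12/2 = 6

6


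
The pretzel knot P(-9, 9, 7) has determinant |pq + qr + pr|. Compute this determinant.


Step 1: Compute pq + qr + pr.
pq = (-9)*9 = -81
qr = 9*7 = 63
pr = (-9)*7 = -63
pq + qr + pr = -81 + 63 + (-63) = -81
Step 2: Take absolute value.
det(P(-9,9,7)) = |-81| = 81

81


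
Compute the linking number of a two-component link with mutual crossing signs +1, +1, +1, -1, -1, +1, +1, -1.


Step 1: Count positive crossings: 5
Step 2: Count negative crossings: 3
Step 3: Sum of signs = 5 - 3 = 2
Step 4: Linking number = sum/2 = 2/2 = 1

1


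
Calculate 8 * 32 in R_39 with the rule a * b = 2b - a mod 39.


8 * 32 = 2*32 - 8 mod 39
= 64 - 8 mod 39
= 56 mod 39 = 17

17


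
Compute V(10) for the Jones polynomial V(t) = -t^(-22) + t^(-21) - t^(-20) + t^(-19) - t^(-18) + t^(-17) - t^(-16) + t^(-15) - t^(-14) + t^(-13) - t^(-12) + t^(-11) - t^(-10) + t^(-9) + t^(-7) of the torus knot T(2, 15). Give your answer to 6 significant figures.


Substituting t = 10 into V(t) = -t^(-22) + t^(-21) - t^(-20) + t^(-19) - t^(-18) + t^(-17) - t^(-16) + t^(-15) - t^(-14) + t^(-13) - t^(-12) + t^(-11) - t^(-10) + t^(-9) + t^(-7):
  (-)t^(-22) = -1e-22
  (+)t^(-21) = 1e-21
  (-)t^(-20) = -1e-20
  (+)t^(-19) = 1e-19
  (-)t^(-18) = -1e-18
  (+)t^(-17) = 1e-17
  (-)t^(-16) = -1e-16
  (+)t^(-15) = 1e-15
  (-)t^(-14) = -1e-14
  (+)t^(-13) = 1e-13
  (-)t^(-12) = -1e-12
  (+)t^(-11) = 1e-11
  (-)t^(-10) = -1e-10
  (+)t^(-9) = 1e-09
  (+)t^(-7) = 1e-07
Sum = (-1e-22) + (1e-21) + (-1e-20) + (1e-19) + (-1e-18) + (1e-17) + (-1e-16) + (1e-15) + (-1e-14) + (1e-13) + (-1e-12) + (1e-11) + (-1e-10) + (1e-09) + (1e-07)
= 1.009090909e-07
Rounded to 6 significant figures: 1.00909e-07

1.00909e-07


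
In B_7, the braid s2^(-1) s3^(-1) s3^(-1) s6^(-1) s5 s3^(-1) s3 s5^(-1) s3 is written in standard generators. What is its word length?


The word length counts the number of generators (including inverses).
Listing each generator: s2^(-1), s3^(-1), s3^(-1), s6^(-1), s5, s3^(-1), s3, s5^(-1), s3
There are 9 generators in this braid word.

9


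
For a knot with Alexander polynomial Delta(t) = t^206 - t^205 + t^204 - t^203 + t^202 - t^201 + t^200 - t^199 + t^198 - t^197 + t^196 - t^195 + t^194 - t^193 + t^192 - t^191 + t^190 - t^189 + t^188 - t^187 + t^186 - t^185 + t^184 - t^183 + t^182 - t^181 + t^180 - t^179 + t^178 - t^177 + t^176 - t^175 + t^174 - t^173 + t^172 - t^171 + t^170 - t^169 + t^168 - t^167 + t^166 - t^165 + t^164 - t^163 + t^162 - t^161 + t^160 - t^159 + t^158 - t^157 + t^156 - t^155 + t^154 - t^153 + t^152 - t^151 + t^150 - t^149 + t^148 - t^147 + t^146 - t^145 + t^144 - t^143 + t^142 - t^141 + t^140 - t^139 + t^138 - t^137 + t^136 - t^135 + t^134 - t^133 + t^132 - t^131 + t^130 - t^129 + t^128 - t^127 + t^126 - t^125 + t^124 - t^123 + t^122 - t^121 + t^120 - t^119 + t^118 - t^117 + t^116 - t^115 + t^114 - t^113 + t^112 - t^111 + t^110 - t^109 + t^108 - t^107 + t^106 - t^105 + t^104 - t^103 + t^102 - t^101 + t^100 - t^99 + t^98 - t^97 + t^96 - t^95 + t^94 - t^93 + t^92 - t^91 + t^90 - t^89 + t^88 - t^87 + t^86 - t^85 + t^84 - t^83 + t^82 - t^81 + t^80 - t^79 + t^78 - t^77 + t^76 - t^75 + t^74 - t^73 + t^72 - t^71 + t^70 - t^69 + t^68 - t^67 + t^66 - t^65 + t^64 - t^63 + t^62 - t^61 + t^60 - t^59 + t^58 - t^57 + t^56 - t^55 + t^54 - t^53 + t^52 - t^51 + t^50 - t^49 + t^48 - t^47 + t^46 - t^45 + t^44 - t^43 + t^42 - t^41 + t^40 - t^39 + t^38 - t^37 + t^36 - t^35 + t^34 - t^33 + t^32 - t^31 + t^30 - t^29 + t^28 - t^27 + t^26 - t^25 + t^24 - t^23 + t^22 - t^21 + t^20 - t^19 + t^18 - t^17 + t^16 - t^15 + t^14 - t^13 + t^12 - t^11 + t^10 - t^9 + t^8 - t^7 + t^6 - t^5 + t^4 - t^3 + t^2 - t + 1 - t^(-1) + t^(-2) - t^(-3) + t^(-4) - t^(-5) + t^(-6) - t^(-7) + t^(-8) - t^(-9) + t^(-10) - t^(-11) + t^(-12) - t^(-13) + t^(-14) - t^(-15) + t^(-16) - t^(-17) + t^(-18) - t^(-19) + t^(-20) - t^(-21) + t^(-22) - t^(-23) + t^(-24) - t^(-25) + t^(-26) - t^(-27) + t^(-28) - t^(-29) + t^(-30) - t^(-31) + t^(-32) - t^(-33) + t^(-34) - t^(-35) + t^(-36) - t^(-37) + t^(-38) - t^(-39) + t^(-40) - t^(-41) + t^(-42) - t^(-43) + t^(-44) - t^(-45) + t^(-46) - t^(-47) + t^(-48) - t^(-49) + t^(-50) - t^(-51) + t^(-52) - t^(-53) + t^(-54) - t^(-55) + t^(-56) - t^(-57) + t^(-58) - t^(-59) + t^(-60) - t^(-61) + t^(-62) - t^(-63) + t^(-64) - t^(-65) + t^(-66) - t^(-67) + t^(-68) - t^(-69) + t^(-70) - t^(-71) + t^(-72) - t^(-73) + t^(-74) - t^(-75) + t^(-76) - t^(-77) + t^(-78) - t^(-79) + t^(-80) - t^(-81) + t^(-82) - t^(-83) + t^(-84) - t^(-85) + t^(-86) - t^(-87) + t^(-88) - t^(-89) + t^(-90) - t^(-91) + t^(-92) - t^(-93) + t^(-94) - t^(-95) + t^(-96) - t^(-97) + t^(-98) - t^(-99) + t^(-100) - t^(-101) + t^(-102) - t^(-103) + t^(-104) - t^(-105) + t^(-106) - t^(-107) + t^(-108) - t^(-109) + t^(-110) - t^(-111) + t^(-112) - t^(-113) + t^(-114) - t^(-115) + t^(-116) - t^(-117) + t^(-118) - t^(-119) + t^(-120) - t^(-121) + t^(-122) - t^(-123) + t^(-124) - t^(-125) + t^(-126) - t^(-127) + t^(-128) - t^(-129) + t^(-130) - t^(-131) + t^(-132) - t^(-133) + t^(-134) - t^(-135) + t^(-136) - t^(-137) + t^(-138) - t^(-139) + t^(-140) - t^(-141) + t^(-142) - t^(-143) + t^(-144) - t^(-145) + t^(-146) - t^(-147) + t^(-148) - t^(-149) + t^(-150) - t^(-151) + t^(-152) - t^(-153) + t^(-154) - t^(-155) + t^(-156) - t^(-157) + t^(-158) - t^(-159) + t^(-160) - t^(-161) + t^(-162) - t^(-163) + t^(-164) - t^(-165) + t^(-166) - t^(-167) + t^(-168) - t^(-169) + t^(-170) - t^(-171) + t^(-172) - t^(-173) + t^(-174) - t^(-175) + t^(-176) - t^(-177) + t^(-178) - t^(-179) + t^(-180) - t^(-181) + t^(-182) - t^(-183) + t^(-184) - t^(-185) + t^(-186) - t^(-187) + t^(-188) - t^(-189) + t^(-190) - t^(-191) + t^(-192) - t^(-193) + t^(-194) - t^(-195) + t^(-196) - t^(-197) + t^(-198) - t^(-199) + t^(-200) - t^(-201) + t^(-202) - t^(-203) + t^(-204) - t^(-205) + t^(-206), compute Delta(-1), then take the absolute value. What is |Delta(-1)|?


Step 1: The polynomial has 413 terms with alternating signs, exponents from 206 down to -206.
Step 2: Substitute t = -1. The i-th term has coefficient (-1)^i and exponent (m-i),
  so its value is (-1)^i * (-1)^(m-i) = (-1)^m = 1 for every i.
Step 3: All 413 terms equal 1, so Delta(-1) = 413 * (1) = 413
Step 4: |Delta(-1)| = 413

413


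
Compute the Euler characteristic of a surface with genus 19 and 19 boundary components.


chi = 2 - 2g - b
= 2 - 2*19 - 19
= 2 - 38 - 19 = -55

-55


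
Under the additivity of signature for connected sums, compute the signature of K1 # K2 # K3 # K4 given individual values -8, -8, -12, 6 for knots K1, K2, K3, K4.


The signature is additive under connected sum.
signature(K1 # K2 # K3 # K4) = (-8) + (-8) + (-12) + (6)
= -22

-22


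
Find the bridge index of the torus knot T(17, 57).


The bridge number of T(p,q) is min(p,q).
min(17, 57) = 17

17


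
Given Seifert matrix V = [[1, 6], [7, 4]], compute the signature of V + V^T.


Step 1: V + V^T = [[2, 13], [13, 8]]
Step 2: trace = 10, det = -153
Step 3: Discriminant = 10^2 - 4*(-153) = 712
Step 4: Eigenvalues: 18.3417, -8.34166
Step 5: Signature = (# positive eigenvalues) - (# negative eigenvalues) = 0

0


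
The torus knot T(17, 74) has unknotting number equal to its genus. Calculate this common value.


For a torus knot T(p,q), both the unknotting number and genus equal (p-1)(q-1)/2.
= (17-1)(74-1)/2
= 16*73/2
= 1168/2 = 584

584


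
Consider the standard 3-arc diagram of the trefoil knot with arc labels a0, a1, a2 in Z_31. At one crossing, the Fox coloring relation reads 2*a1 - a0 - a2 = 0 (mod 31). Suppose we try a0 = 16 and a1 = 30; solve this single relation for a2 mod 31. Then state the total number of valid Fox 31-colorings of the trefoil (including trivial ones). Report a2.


Step 1: Apply the given crossing relation 2*a1 - a0 - a2 = 0 (mod 31).
  a2 = 2*a1 - a0 mod 31
  a2 = 2*30 - 16 mod 31
  a2 = 60 - 16 mod 31
  a2 = 44 mod 31 = 13
Step 2: The trefoil has determinant 3.
  Number of Fox p-colorings (p prime) is p^2 if p = 3, else p.
  Since 31 does not divide 3, only trivial (constant) colorings exist.
  (So the trial a0 = 16, a1 = 30 with a0 != a1 does NOT extend to a valid coloring of the whole trefoil: the other two crossing relations require 3*(a1 - a0) = 0 (mod 31), which fails.)
  Total colorings = 31
Step 3: a2 = 13, total Fox 31-colorings = 31

13


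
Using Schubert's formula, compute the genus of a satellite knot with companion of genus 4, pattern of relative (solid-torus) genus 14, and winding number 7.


Schubert: g(satellite) = g_rel(pattern) + |winding| * g(companion),
where g_rel(pattern) is the genus of the pattern relative to the solid torus.
= 14 + 7 * 4
= 14 + 28 = 42

42


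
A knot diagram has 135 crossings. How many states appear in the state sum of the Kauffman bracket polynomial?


Each crossing contributes 2 choices (A-smoothing or B-smoothing).
Total states = 2^135 = 43556142965880123323311949751266331066368

43556142965880123323311949751266331066368


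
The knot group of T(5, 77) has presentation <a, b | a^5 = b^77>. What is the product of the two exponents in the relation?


The relation is a^5 = b^77.
Product of exponents = 5 * 77
= 385

385


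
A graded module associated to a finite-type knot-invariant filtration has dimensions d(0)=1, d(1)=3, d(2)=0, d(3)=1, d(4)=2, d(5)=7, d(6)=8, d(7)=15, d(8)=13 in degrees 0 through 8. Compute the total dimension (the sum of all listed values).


Total dimension = d(0) + d(1) + ... + d(8)
= 1 + 3 + 0 + 1 + 2 + 7 + 8 + 15 + 13
= 50

50


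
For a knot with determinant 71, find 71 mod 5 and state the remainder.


Step 1: A knot is p-colorable if and only if p divides its determinant.
Step 2: Compute 71 mod 5.
71 = 14 * 5 + 1
Step 3: 71 mod 5 = 1
Step 4: The knot is 5-colorable: no

1


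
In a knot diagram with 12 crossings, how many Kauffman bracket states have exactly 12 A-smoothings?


We choose which 12 of 12 crossings get A-smoothings.
C(12, 12) = 12! / (12! * 0!)
= 1

1


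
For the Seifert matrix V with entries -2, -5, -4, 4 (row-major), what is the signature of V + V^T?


Step 1: V + V^T = [[-4, -9], [-9, 8]]
Step 2: trace = 4, det = -113
Step 3: Discriminant = 4^2 - 4*(-113) = 468
Step 4: Eigenvalues: 12.8167, -8.81665
Step 5: Signature = (# positive eigenvalues) - (# negative eigenvalues) = 0

0


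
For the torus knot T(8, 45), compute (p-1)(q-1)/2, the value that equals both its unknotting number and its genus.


For a torus knot T(p,q), both the unknotting number and genus equal (p-1)(q-1)/2.
= (8-1)(45-1)/2
= 7*44/2
= 308/2 = 154

154


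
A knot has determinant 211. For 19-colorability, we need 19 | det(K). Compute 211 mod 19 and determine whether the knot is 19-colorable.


Step 1: A knot is p-colorable if and only if p divides its determinant.
Step 2: Compute 211 mod 19.
211 = 11 * 19 + 2
Step 3: 211 mod 19 = 2
Step 4: The knot is 19-colorable: no

2


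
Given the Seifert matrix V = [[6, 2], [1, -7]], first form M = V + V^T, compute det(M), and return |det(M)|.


Step 1: Form V + V^T where V = [[6, 2], [1, -7]]
  V^T = [[6, 1], [2, -7]]
  V + V^T = [[12, 3], [3, -14]]
Step 2: det(V + V^T) = 12*(-14) - 3*3
  = -168 - 9 = -177
Step 3: Knot determinant = |det(V + V^T)| = |-177| = 177

177


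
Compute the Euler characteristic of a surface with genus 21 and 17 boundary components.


chi = 2 - 2g - b
= 2 - 2*21 - 17
= 2 - 42 - 17 = -57

-57


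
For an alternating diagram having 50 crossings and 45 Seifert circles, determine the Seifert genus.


For alternating knots, g = (c - s + 1)/2.
= (50 - 45 + 1)/2
= 6/2 = 3

3


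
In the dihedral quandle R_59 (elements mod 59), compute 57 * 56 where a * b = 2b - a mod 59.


57 * 56 = 2*56 - 57 mod 59
= 112 - 57 mod 59
= 55 mod 59 = 55

55


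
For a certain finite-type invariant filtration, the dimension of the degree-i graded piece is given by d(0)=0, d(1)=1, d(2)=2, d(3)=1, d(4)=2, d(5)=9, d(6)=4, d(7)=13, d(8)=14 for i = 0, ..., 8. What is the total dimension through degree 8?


Total dimension = d(0) + d(1) + ... + d(8)
= 0 + 1 + 2 + 1 + 2 + 9 + 4 + 13 + 14
= 46

46


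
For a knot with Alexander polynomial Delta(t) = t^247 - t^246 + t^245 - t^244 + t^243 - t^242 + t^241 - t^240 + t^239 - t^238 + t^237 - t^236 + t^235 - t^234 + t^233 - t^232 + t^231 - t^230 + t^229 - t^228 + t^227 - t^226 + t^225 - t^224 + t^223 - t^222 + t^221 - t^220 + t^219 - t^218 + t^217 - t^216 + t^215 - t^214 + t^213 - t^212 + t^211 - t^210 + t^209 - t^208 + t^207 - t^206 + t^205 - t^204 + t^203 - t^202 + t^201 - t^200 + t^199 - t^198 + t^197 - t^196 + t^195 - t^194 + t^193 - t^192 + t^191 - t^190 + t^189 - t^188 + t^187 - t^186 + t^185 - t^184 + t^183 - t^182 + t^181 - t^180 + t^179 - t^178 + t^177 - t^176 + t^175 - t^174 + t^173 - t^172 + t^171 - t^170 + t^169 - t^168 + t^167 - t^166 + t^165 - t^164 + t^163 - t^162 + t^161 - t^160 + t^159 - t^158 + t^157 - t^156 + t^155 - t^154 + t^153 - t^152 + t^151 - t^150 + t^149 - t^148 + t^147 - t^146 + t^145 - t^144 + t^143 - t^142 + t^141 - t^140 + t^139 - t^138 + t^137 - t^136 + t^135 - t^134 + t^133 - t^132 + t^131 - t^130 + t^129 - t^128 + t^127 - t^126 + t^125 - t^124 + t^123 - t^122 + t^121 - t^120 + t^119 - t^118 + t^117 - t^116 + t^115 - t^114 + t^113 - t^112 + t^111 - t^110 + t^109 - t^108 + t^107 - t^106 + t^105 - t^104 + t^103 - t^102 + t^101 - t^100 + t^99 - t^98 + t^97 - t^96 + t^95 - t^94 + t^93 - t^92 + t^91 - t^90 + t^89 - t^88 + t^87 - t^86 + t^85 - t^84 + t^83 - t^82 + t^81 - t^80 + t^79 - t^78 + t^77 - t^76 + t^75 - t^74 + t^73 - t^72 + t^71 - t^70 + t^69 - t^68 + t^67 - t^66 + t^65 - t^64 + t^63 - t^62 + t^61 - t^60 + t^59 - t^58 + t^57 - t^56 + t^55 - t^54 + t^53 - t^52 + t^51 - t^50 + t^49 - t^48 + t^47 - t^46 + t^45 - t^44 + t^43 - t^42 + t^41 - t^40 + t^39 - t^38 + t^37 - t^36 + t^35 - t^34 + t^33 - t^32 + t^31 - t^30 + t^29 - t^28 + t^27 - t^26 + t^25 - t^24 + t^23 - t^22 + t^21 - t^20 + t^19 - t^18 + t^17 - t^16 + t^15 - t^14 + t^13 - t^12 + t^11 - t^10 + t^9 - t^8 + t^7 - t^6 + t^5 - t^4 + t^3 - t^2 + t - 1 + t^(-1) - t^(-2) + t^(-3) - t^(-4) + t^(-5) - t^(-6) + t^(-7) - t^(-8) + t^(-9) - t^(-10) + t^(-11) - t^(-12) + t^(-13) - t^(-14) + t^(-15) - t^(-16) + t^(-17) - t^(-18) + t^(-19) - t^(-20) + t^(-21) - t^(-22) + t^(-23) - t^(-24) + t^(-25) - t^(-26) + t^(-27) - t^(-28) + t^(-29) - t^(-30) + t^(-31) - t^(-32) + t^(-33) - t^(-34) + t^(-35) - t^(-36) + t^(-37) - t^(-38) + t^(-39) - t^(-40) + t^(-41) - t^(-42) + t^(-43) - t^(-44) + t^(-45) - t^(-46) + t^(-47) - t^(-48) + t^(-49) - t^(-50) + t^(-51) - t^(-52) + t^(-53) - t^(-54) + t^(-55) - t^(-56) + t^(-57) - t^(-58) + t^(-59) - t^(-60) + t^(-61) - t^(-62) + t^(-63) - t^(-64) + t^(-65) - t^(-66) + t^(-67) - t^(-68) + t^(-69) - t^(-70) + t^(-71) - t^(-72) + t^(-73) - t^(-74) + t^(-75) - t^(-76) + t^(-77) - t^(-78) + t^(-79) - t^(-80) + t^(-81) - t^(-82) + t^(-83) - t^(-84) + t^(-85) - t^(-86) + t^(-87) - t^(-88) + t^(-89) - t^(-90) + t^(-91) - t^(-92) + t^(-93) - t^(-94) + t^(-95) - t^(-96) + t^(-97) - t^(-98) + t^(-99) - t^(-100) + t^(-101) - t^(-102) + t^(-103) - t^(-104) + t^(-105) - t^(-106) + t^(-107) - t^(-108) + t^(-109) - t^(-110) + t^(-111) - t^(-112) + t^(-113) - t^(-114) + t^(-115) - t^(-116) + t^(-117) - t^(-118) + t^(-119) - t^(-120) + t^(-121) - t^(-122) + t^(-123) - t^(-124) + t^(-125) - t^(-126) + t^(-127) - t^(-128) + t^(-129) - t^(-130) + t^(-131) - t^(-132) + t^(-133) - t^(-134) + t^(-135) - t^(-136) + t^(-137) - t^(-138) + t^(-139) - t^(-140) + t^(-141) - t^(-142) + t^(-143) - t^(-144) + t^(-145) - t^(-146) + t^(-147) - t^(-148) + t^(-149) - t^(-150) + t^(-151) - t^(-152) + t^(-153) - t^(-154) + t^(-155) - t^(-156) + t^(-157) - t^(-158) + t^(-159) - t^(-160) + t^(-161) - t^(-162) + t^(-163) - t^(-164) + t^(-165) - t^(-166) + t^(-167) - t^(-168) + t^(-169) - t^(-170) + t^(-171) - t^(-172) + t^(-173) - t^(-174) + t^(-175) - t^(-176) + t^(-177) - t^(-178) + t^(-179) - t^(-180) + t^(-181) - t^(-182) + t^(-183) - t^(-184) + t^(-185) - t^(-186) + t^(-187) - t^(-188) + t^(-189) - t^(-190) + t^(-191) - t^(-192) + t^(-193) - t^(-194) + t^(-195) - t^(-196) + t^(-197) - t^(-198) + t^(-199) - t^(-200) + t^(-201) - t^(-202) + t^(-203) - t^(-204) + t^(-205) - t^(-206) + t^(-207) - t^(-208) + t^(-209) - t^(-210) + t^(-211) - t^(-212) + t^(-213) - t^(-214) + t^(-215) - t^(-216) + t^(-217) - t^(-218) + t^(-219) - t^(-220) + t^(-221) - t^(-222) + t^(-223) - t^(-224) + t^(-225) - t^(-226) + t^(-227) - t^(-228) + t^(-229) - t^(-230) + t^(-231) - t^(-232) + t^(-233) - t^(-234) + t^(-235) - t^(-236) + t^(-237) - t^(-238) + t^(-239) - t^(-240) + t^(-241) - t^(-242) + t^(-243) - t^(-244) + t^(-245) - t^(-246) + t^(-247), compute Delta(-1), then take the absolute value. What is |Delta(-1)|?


Step 1: The polynomial has 495 terms with alternating signs, exponents from 247 down to -247.
Step 2: Substitute t = -1. The i-th term has coefficient (-1)^i and exponent (m-i),
  so its value is (-1)^i * (-1)^(m-i) = (-1)^m = -1 for every i.
Step 3: All 495 terms equal -1, so Delta(-1) = 495 * (-1) = -495
Step 4: |Delta(-1)| = 495

495
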